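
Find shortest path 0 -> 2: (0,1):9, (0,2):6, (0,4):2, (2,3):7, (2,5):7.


Dijkstra from 0:
Distances: {0: 0, 1: 9, 2: 6, 3: 13, 4: 2, 5: 13}
Shortest distance to 2 = 6, path = [0, 2]


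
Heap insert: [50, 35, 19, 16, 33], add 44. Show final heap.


Append 44: [50, 35, 19, 16, 33, 44]
Bubble up: swap idx 5(44) with idx 2(19)
Result: [50, 35, 44, 16, 33, 19]


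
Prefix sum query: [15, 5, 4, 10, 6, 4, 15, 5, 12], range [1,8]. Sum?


Prefix sums: [0, 15, 20, 24, 34, 40, 44, 59, 64, 76]
Sum[1..8] = prefix[9] - prefix[1] = 76 - 15 = 61


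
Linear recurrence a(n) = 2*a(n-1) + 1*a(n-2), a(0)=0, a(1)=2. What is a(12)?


Build bottom-up:
...a(10)=4756, a(11)=11482, a(12)=2*11482+1*4756=27720


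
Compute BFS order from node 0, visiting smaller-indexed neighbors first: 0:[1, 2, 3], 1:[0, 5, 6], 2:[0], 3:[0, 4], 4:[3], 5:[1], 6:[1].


BFS queue: start with [0]
Visit order: [0, 1, 2, 3, 5, 6, 4]


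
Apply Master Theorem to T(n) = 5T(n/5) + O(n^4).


a=5, b=5, c=4. log_5(5)=1 < c=4. Case 3: O(n^c) = O(n^4)
Complexity: O(n^4)


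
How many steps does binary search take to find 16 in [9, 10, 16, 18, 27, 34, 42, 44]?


Search for 16:
[0,7] mid=3 arr[3]=18
[0,2] mid=1 arr[1]=10
[2,2] mid=2 arr[2]=16
Total: 3 comparisons


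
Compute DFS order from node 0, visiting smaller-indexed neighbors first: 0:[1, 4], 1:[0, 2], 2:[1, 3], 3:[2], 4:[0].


DFS stack-based: start with [0]
Visit order: [0, 1, 2, 3, 4]


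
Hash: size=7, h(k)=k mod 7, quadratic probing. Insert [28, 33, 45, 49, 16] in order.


Insertions: 28->slot 0; 33->slot 5; 45->slot 3; 49->slot 1; 16->slot 2
Table: [28, 49, 16, 45, None, 33, None]


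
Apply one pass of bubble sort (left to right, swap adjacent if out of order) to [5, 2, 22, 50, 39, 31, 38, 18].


After one pass: [2, 5, 22, 39, 31, 38, 18, 50]


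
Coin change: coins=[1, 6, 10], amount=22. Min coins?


dp[0]=0; dp[i]=1+min(dp[i-c] for c in coins)
...dp[17]=3, dp[18]=3, dp[19]=4, dp[20]=2, dp[21]=3, dp[22]=3
Minimum coins for 22 = 3


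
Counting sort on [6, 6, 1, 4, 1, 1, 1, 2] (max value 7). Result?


Count array: [0, 4, 1, 0, 1, 0, 2, 0]
Reconstruct: [1, 1, 1, 1, 2, 4, 6, 6]


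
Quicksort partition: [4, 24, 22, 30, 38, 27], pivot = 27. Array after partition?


Elements <= 27 go left of pivot.
Result: [4, 24, 22, 27, 38, 30], pivot at index 3


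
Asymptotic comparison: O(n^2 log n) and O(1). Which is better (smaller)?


constant grows slower than n^2 log n
O(1) is asymptotically smaller; O(n^2 log n) grows faster


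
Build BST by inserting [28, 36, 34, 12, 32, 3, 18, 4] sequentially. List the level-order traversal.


Root = 28; build tree by BST insertion.
Level-Order traversal: [28, 12, 36, 3, 18, 34, 4, 32]


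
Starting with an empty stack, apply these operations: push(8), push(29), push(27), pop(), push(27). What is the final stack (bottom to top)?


push(8) -> [8]
push(29) -> [8, 29]
push(27) -> [8, 29, 27]
pop() returns 27 -> [8, 29]
push(27) -> [8, 29, 27]
Final stack (bottom to top): [8, 29, 27]


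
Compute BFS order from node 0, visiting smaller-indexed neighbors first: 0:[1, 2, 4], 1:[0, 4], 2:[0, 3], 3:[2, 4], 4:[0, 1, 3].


BFS queue: start with [0]
Visit order: [0, 1, 2, 4, 3]


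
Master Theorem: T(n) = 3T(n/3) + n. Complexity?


a=3, b=3, c=1. log_3(3)=1 = c=1. Case 2: O(n^c log n) = O(n log n)
Complexity: O(n log n)


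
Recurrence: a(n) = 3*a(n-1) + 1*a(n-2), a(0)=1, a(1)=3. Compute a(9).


Build bottom-up:
...a(7)=3927, a(8)=12970, a(9)=3*12970+1*3927=42837


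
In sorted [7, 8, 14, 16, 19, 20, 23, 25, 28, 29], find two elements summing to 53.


Two pointers: lo=0, hi=9
Found pair: (25, 28) summing to 53


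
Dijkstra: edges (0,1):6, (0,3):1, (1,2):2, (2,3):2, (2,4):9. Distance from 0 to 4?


Dijkstra from 0:
Distances: {0: 0, 1: 5, 2: 3, 3: 1, 4: 12}
Shortest distance to 4 = 12, path = [0, 3, 2, 4]


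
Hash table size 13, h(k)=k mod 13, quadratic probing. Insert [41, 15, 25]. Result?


Insertions: 41->slot 2; 15->slot 3; 25->slot 12
Table: [None, None, 41, 15, None, None, None, None, None, None, None, None, 25]


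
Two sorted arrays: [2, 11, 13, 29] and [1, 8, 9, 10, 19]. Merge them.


Compare heads, take smaller each step.
Merged: [1, 2, 8, 9, 10, 11, 13, 19, 29]


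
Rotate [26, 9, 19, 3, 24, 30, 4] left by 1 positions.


Left rotate by 1: [9, 19, 3, 24, 30, 4, 26]


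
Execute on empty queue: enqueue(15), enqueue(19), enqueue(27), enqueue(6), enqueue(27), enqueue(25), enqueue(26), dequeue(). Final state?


enqueue(15) -> [15]
enqueue(19) -> [15, 19]
enqueue(27) -> [15, 19, 27]
enqueue(6) -> [15, 19, 27, 6]
enqueue(27) -> [15, 19, 27, 6, 27]
enqueue(25) -> [15, 19, 27, 6, 27, 25]
enqueue(26) -> [15, 19, 27, 6, 27, 25, 26]
dequeue() returns 15 -> [19, 27, 6, 27, 25, 26]
Final queue (front to back): [19, 27, 6, 27, 25, 26]


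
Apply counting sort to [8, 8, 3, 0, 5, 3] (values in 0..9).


Count array: [1, 0, 0, 2, 0, 1, 0, 0, 2, 0]
Reconstruct: [0, 3, 3, 5, 8, 8]


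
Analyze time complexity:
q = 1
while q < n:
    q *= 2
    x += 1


Per nesting level: O(log n) = O(log n)
Complexity: O(log n)


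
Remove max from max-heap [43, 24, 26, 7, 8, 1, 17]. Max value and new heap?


Max = 43
Replace root with last, heapify down
Resulting heap: [26, 24, 17, 7, 8, 1]


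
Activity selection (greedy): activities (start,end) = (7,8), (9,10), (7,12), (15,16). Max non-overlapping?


Greedy: pick earliest-ending, then skip overlaps.
Selected (3 activities): [(7, 8), (9, 10), (15, 16)]


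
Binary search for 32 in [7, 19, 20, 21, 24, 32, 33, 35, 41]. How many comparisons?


Search for 32:
[0,8] mid=4 arr[4]=24
[5,8] mid=6 arr[6]=33
[5,5] mid=5 arr[5]=32
Total: 3 comparisons


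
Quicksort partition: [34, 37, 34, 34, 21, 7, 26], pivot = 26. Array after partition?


Elements <= 26 go left of pivot.
Result: [21, 7, 26, 34, 34, 37, 34], pivot at index 2


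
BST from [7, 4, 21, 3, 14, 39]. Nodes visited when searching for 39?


BST root = 7
Search for 39: compare at each node
Path: [7, 21, 39]


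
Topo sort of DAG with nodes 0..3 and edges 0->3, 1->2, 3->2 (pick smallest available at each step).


Kahn's algorithm, process smallest node first
Order: [0, 1, 3, 2]


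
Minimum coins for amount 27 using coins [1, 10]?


dp[0]=0; dp[i]=1+min(dp[i-c] for c in coins)
...dp[22]=4, dp[23]=5, dp[24]=6, dp[25]=7, dp[26]=8, dp[27]=9
Minimum coins for 27 = 9


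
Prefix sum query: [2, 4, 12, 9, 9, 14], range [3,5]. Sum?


Prefix sums: [0, 2, 6, 18, 27, 36, 50]
Sum[3..5] = prefix[6] - prefix[3] = 50 - 18 = 32


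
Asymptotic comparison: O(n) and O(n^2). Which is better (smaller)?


linear grows slower than quadratic
O(n) is asymptotically smaller; O(n^2) grows faster


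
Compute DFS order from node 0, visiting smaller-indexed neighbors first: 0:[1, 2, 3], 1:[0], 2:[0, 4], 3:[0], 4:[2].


DFS stack-based: start with [0]
Visit order: [0, 1, 2, 4, 3]


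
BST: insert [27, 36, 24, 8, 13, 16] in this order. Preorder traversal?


Root = 27; build tree by BST insertion.
Preorder traversal: [27, 24, 8, 13, 16, 36]


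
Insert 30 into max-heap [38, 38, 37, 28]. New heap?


Append 30: [38, 38, 37, 28, 30]
Bubble up: no swaps needed
Result: [38, 38, 37, 28, 30]


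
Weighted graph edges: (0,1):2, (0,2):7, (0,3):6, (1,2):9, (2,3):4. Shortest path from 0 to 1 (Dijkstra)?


Dijkstra from 0:
Distances: {0: 0, 1: 2, 2: 7, 3: 6}
Shortest distance to 1 = 2, path = [0, 1]


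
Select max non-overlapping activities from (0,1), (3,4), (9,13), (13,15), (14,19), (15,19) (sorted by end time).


Greedy: pick earliest-ending, then skip overlaps.
Selected (5 activities): [(0, 1), (3, 4), (9, 13), (13, 15), (15, 19)]


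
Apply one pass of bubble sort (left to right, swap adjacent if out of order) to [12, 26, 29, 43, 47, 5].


After one pass: [12, 26, 29, 43, 5, 47]


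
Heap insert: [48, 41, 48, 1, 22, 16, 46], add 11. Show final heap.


Append 11: [48, 41, 48, 1, 22, 16, 46, 11]
Bubble up: swap idx 7(11) with idx 3(1)
Result: [48, 41, 48, 11, 22, 16, 46, 1]


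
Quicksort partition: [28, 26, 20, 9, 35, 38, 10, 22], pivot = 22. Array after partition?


Elements <= 22 go left of pivot.
Result: [20, 9, 10, 22, 35, 38, 28, 26], pivot at index 3


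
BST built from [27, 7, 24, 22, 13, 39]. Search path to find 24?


BST root = 27
Search for 24: compare at each node
Path: [27, 7, 24]


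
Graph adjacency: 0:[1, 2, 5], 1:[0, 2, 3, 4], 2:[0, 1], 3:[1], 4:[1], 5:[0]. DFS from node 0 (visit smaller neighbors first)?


DFS stack-based: start with [0]
Visit order: [0, 1, 2, 3, 4, 5]


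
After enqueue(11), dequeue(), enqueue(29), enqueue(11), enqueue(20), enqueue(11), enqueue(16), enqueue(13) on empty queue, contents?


enqueue(11) -> [11]
dequeue() returns 11 -> []
enqueue(29) -> [29]
enqueue(11) -> [29, 11]
enqueue(20) -> [29, 11, 20]
enqueue(11) -> [29, 11, 20, 11]
enqueue(16) -> [29, 11, 20, 11, 16]
enqueue(13) -> [29, 11, 20, 11, 16, 13]
Final queue (front to back): [29, 11, 20, 11, 16, 13]


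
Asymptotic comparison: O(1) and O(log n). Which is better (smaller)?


constant grows slower than logarithmic
O(1) is asymptotically smaller; O(log n) grows faster


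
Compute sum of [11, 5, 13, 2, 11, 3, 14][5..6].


Prefix sums: [0, 11, 16, 29, 31, 42, 45, 59]
Sum[5..6] = prefix[7] - prefix[5] = 59 - 42 = 17


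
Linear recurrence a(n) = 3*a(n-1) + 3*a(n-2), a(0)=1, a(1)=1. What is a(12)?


Build bottom-up:
...a(10)=239841, a(11)=909306, a(12)=3*909306+3*239841=3447441


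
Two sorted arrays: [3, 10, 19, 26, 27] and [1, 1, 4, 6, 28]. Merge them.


Compare heads, take smaller each step.
Merged: [1, 1, 3, 4, 6, 10, 19, 26, 27, 28]


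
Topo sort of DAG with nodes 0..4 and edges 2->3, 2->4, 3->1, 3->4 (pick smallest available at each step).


Kahn's algorithm, process smallest node first
Order: [0, 2, 3, 1, 4]


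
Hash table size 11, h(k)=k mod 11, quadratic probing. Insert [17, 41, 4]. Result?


Insertions: 17->slot 6; 41->slot 8; 4->slot 4
Table: [None, None, None, None, 4, None, 17, None, 41, None, None]


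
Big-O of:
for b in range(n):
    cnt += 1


Per nesting level: O(n) = O(n)
Complexity: O(n)


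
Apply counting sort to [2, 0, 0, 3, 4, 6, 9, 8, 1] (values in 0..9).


Count array: [2, 1, 1, 1, 1, 0, 1, 0, 1, 1]
Reconstruct: [0, 0, 1, 2, 3, 4, 6, 8, 9]


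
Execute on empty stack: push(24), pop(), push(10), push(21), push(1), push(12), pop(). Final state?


push(24) -> [24]
pop() returns 24 -> []
push(10) -> [10]
push(21) -> [10, 21]
push(1) -> [10, 21, 1]
push(12) -> [10, 21, 1, 12]
pop() returns 12 -> [10, 21, 1]
Final stack (bottom to top): [10, 21, 1]


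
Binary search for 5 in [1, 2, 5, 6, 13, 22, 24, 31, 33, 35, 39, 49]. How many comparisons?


Search for 5:
[0,11] mid=5 arr[5]=22
[0,4] mid=2 arr[2]=5
Total: 2 comparisons


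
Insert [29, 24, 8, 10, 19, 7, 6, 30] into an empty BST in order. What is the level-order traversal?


Root = 29; build tree by BST insertion.
Level-Order traversal: [29, 24, 30, 8, 7, 10, 6, 19]


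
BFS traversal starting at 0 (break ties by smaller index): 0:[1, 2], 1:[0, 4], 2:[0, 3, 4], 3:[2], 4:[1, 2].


BFS queue: start with [0]
Visit order: [0, 1, 2, 4, 3]


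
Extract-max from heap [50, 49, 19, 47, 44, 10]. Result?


Max = 50
Replace root with last, heapify down
Resulting heap: [49, 47, 19, 10, 44]


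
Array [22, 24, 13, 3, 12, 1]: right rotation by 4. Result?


Right rotate by 4: [13, 3, 12, 1, 22, 24]


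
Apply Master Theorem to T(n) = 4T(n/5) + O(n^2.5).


a=4, b=5, c=2.5. log_5(4)=0.861 < c=2.5. Case 3: O(n^c) = O(n^2.500)
Complexity: O(n^2.500)


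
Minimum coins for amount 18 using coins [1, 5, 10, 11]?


dp[0]=0; dp[i]=1+min(dp[i-c] for c in coins)
...dp[13]=3, dp[14]=4, dp[15]=2, dp[16]=2, dp[17]=3, dp[18]=4
Minimum coins for 18 = 4


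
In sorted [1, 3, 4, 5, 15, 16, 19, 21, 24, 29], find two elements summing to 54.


Two pointers: lo=0, hi=9
No pair sums to 54


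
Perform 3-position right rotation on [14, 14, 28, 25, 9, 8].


Right rotate by 3: [25, 9, 8, 14, 14, 28]


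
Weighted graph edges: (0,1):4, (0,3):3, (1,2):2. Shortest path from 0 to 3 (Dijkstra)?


Dijkstra from 0:
Distances: {0: 0, 1: 4, 2: 6, 3: 3}
Shortest distance to 3 = 3, path = [0, 3]


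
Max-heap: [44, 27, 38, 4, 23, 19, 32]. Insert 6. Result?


Append 6: [44, 27, 38, 4, 23, 19, 32, 6]
Bubble up: swap idx 7(6) with idx 3(4)
Result: [44, 27, 38, 6, 23, 19, 32, 4]


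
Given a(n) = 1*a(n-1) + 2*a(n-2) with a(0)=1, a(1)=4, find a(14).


Build bottom-up:
...a(12)=6826, a(13)=13654, a(14)=1*13654+2*6826=27306


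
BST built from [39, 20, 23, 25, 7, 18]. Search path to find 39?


BST root = 39
Search for 39: compare at each node
Path: [39]


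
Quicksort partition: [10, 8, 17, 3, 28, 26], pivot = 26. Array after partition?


Elements <= 26 go left of pivot.
Result: [10, 8, 17, 3, 26, 28], pivot at index 4


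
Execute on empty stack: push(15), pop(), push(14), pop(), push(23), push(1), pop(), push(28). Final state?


push(15) -> [15]
pop() returns 15 -> []
push(14) -> [14]
pop() returns 14 -> []
push(23) -> [23]
push(1) -> [23, 1]
pop() returns 1 -> [23]
push(28) -> [23, 28]
Final stack (bottom to top): [23, 28]


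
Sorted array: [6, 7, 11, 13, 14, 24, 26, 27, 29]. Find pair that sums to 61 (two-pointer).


Two pointers: lo=0, hi=8
No pair sums to 61


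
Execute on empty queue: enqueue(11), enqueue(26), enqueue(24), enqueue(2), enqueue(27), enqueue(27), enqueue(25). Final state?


enqueue(11) -> [11]
enqueue(26) -> [11, 26]
enqueue(24) -> [11, 26, 24]
enqueue(2) -> [11, 26, 24, 2]
enqueue(27) -> [11, 26, 24, 2, 27]
enqueue(27) -> [11, 26, 24, 2, 27, 27]
enqueue(25) -> [11, 26, 24, 2, 27, 27, 25]
Final queue (front to back): [11, 26, 24, 2, 27, 27, 25]


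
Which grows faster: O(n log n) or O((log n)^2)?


polylogarithmic grows slower than linearithmic
O((log n)^2) is asymptotically smaller; O(n log n) grows faster


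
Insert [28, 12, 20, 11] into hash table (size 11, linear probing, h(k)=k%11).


Insertions: 28->slot 6; 12->slot 1; 20->slot 9; 11->slot 0
Table: [11, 12, None, None, None, None, 28, None, None, 20, None]


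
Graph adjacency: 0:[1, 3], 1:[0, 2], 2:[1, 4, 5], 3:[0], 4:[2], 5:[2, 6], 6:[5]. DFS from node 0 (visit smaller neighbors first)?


DFS stack-based: start with [0]
Visit order: [0, 1, 2, 4, 5, 6, 3]


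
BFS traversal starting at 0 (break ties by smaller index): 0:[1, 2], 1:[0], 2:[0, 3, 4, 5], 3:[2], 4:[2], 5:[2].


BFS queue: start with [0]
Visit order: [0, 1, 2, 3, 4, 5]


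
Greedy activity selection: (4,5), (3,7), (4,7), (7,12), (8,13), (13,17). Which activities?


Greedy: pick earliest-ending, then skip overlaps.
Selected (3 activities): [(4, 5), (7, 12), (13, 17)]


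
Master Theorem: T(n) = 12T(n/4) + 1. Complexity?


a=12, b=4, c=0. log_4(12)=1.792 > c=0. Case 1: O(n^log_b(a)) = O(n^1.792)
Complexity: O(n^1.792)


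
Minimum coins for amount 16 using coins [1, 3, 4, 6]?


dp[0]=0; dp[i]=1+min(dp[i-c] for c in coins)
...dp[11]=3, dp[12]=2, dp[13]=3, dp[14]=3, dp[15]=3, dp[16]=3
Minimum coins for 16 = 3


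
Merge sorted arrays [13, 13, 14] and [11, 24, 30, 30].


Compare heads, take smaller each step.
Merged: [11, 13, 13, 14, 24, 30, 30]


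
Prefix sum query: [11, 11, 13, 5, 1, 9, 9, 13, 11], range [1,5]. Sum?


Prefix sums: [0, 11, 22, 35, 40, 41, 50, 59, 72, 83]
Sum[1..5] = prefix[6] - prefix[1] = 50 - 11 = 39


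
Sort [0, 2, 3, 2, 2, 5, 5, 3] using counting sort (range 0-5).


Count array: [1, 0, 3, 2, 0, 2]
Reconstruct: [0, 2, 2, 2, 3, 3, 5, 5]


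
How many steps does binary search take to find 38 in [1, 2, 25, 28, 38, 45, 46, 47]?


Search for 38:
[0,7] mid=3 arr[3]=28
[4,7] mid=5 arr[5]=45
[4,4] mid=4 arr[4]=38
Total: 3 comparisons


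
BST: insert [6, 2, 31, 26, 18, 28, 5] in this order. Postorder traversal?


Root = 6; build tree by BST insertion.
Postorder traversal: [5, 2, 18, 28, 26, 31, 6]


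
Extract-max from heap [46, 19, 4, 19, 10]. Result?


Max = 46
Replace root with last, heapify down
Resulting heap: [19, 19, 4, 10]


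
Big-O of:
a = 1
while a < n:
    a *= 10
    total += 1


Per nesting level: O(log n) = O(log n)
Complexity: O(log n)


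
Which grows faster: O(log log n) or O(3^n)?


double-logarithmic grows slower than exponential (base 3)
O(log log n) is asymptotically smaller; O(3^n) grows faster


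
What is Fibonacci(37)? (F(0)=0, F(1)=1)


F(n)=F(n-1)+F(n-2)
...F(35)=9227465, F(36)=14930352, F(37)=24157817


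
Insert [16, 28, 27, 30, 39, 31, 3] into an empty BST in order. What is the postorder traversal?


Root = 16; build tree by BST insertion.
Postorder traversal: [3, 27, 31, 39, 30, 28, 16]


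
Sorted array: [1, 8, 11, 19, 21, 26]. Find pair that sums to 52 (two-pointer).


Two pointers: lo=0, hi=5
No pair sums to 52


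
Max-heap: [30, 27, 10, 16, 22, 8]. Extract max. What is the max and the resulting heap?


Max = 30
Replace root with last, heapify down
Resulting heap: [27, 22, 10, 16, 8]


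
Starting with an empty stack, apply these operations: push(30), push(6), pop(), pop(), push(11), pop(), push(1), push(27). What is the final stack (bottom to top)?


push(30) -> [30]
push(6) -> [30, 6]
pop() returns 6 -> [30]
pop() returns 30 -> []
push(11) -> [11]
pop() returns 11 -> []
push(1) -> [1]
push(27) -> [1, 27]
Final stack (bottom to top): [1, 27]


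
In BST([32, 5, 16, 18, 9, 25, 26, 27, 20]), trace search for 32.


BST root = 32
Search for 32: compare at each node
Path: [32]


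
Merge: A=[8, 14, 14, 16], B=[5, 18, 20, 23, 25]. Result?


Compare heads, take smaller each step.
Merged: [5, 8, 14, 14, 16, 18, 20, 23, 25]


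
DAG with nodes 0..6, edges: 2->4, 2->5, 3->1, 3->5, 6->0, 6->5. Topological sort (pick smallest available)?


Kahn's algorithm, process smallest node first
Order: [2, 3, 1, 4, 6, 0, 5]


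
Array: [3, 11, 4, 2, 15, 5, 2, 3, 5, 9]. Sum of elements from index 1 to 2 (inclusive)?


Prefix sums: [0, 3, 14, 18, 20, 35, 40, 42, 45, 50, 59]
Sum[1..2] = prefix[3] - prefix[1] = 18 - 3 = 15


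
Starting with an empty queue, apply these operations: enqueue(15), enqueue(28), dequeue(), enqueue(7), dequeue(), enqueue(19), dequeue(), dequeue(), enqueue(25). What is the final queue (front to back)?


enqueue(15) -> [15]
enqueue(28) -> [15, 28]
dequeue() returns 15 -> [28]
enqueue(7) -> [28, 7]
dequeue() returns 28 -> [7]
enqueue(19) -> [7, 19]
dequeue() returns 7 -> [19]
dequeue() returns 19 -> []
enqueue(25) -> [25]
Final queue (front to back): [25]


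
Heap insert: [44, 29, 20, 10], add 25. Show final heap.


Append 25: [44, 29, 20, 10, 25]
Bubble up: no swaps needed
Result: [44, 29, 20, 10, 25]


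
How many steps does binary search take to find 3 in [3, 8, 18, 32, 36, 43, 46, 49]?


Search for 3:
[0,7] mid=3 arr[3]=32
[0,2] mid=1 arr[1]=8
[0,0] mid=0 arr[0]=3
Total: 3 comparisons


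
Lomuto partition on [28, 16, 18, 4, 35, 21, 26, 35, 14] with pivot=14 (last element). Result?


Elements <= 14 go left of pivot.
Result: [4, 14, 18, 28, 35, 21, 26, 35, 16], pivot at index 1


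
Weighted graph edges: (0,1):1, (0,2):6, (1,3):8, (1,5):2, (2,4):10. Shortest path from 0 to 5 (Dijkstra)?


Dijkstra from 0:
Distances: {0: 0, 1: 1, 2: 6, 3: 9, 4: 16, 5: 3}
Shortest distance to 5 = 3, path = [0, 1, 5]


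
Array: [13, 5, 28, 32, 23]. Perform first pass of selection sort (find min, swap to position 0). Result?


After one pass: [5, 13, 28, 32, 23]


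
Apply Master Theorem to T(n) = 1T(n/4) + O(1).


a=1, b=4, c=0. log_4(1)=0 = c=0. Case 2: O(n^c log n) = O(log n)
Complexity: O(log n)


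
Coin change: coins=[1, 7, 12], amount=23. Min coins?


dp[0]=0; dp[i]=1+min(dp[i-c] for c in coins)
...dp[18]=6, dp[19]=2, dp[20]=3, dp[21]=3, dp[22]=4, dp[23]=5
Minimum coins for 23 = 5


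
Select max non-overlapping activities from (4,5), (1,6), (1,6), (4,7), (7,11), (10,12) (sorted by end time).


Greedy: pick earliest-ending, then skip overlaps.
Selected (2 activities): [(4, 5), (7, 11)]


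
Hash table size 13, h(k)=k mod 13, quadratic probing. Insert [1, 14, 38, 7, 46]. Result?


Insertions: 1->slot 1; 14->slot 2; 38->slot 12; 7->slot 7; 46->slot 8
Table: [None, 1, 14, None, None, None, None, 7, 46, None, None, None, 38]


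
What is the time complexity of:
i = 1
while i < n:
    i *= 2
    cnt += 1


Per nesting level: O(log n) = O(log n)
Complexity: O(log n)


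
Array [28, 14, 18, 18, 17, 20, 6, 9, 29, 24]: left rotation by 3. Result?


Left rotate by 3: [18, 17, 20, 6, 9, 29, 24, 28, 14, 18]


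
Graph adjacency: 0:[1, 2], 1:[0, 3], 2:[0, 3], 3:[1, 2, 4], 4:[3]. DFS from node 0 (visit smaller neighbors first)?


DFS stack-based: start with [0]
Visit order: [0, 1, 3, 2, 4]


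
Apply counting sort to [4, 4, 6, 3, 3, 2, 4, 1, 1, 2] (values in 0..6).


Count array: [0, 2, 2, 2, 3, 0, 1]
Reconstruct: [1, 1, 2, 2, 3, 3, 4, 4, 4, 6]


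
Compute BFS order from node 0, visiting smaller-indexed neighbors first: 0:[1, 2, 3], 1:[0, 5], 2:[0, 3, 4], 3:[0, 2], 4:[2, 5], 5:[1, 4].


BFS queue: start with [0]
Visit order: [0, 1, 2, 3, 5, 4]


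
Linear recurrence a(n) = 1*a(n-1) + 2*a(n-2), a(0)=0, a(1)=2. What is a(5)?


Build bottom-up:
...a(3)=6, a(4)=10, a(5)=1*10+2*6=22


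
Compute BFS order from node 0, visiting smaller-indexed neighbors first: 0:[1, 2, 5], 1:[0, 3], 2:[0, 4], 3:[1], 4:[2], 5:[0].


BFS queue: start with [0]
Visit order: [0, 1, 2, 5, 3, 4]


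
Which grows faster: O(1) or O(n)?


constant grows slower than linear
O(1) is asymptotically smaller; O(n) grows faster


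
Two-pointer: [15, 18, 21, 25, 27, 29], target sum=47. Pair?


Two pointers: lo=0, hi=5
Found pair: (18, 29) summing to 47


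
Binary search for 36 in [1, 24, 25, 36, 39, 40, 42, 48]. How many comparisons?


Search for 36:
[0,7] mid=3 arr[3]=36
Total: 1 comparisons


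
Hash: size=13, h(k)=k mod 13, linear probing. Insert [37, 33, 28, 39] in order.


Insertions: 37->slot 11; 33->slot 7; 28->slot 2; 39->slot 0
Table: [39, None, 28, None, None, None, None, 33, None, None, None, 37, None]


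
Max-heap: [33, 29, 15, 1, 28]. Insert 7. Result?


Append 7: [33, 29, 15, 1, 28, 7]
Bubble up: no swaps needed
Result: [33, 29, 15, 1, 28, 7]


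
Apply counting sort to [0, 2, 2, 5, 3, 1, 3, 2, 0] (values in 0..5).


Count array: [2, 1, 3, 2, 0, 1]
Reconstruct: [0, 0, 1, 2, 2, 2, 3, 3, 5]


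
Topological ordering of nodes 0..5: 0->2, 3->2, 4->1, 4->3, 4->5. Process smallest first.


Kahn's algorithm, process smallest node first
Order: [0, 4, 1, 3, 2, 5]


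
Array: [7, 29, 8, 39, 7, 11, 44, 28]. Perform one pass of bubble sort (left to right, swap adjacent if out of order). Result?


After one pass: [7, 8, 29, 7, 11, 39, 28, 44]


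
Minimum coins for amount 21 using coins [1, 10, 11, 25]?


dp[0]=0; dp[i]=1+min(dp[i-c] for c in coins)
...dp[16]=6, dp[17]=7, dp[18]=8, dp[19]=9, dp[20]=2, dp[21]=2
Minimum coins for 21 = 2


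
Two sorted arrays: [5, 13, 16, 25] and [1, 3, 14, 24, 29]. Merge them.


Compare heads, take smaller each step.
Merged: [1, 3, 5, 13, 14, 16, 24, 25, 29]


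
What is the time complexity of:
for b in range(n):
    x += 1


Per nesting level: O(n) = O(n)
Complexity: O(n)


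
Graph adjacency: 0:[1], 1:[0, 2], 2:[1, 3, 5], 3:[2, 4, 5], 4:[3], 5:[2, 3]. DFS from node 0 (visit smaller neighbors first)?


DFS stack-based: start with [0]
Visit order: [0, 1, 2, 3, 4, 5]


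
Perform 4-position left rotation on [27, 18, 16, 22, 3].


Left rotate by 4: [3, 27, 18, 16, 22]


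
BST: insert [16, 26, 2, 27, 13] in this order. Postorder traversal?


Root = 16; build tree by BST insertion.
Postorder traversal: [13, 2, 27, 26, 16]


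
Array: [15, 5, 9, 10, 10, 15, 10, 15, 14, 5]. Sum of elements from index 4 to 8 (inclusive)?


Prefix sums: [0, 15, 20, 29, 39, 49, 64, 74, 89, 103, 108]
Sum[4..8] = prefix[9] - prefix[4] = 103 - 39 = 64


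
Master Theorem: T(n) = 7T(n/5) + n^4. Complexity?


a=7, b=5, c=4. log_5(7)=1.209 < c=4. Case 3: O(n^c) = O(n^4)
Complexity: O(n^4)


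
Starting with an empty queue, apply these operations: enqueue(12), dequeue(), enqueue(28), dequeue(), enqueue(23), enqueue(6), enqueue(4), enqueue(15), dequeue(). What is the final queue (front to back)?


enqueue(12) -> [12]
dequeue() returns 12 -> []
enqueue(28) -> [28]
dequeue() returns 28 -> []
enqueue(23) -> [23]
enqueue(6) -> [23, 6]
enqueue(4) -> [23, 6, 4]
enqueue(15) -> [23, 6, 4, 15]
dequeue() returns 23 -> [6, 4, 15]
Final queue (front to back): [6, 4, 15]


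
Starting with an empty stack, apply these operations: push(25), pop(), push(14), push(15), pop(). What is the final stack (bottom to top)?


push(25) -> [25]
pop() returns 25 -> []
push(14) -> [14]
push(15) -> [14, 15]
pop() returns 15 -> [14]
Final stack (bottom to top): [14]


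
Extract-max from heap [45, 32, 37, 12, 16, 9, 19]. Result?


Max = 45
Replace root with last, heapify down
Resulting heap: [37, 32, 19, 12, 16, 9]


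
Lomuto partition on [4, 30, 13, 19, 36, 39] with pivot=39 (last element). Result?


Elements <= 39 go left of pivot.
Result: [4, 30, 13, 19, 36, 39], pivot at index 5


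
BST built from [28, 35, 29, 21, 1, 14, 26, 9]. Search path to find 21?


BST root = 28
Search for 21: compare at each node
Path: [28, 21]


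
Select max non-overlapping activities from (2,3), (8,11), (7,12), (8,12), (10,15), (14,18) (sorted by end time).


Greedy: pick earliest-ending, then skip overlaps.
Selected (3 activities): [(2, 3), (8, 11), (14, 18)]


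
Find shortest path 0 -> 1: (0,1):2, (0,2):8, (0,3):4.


Dijkstra from 0:
Distances: {0: 0, 1: 2, 2: 8, 3: 4}
Shortest distance to 1 = 2, path = [0, 1]


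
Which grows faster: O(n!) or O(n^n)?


factorial grows slower than n^n
O(n!) is asymptotically smaller; O(n^n) grows faster


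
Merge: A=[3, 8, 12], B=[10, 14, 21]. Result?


Compare heads, take smaller each step.
Merged: [3, 8, 10, 12, 14, 21]


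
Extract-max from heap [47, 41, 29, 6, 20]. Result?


Max = 47
Replace root with last, heapify down
Resulting heap: [41, 20, 29, 6]


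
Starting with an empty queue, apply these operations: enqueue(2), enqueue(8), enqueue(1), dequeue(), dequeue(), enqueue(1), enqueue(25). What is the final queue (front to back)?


enqueue(2) -> [2]
enqueue(8) -> [2, 8]
enqueue(1) -> [2, 8, 1]
dequeue() returns 2 -> [8, 1]
dequeue() returns 8 -> [1]
enqueue(1) -> [1, 1]
enqueue(25) -> [1, 1, 25]
Final queue (front to back): [1, 1, 25]


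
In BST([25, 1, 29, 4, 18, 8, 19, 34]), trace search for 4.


BST root = 25
Search for 4: compare at each node
Path: [25, 1, 4]


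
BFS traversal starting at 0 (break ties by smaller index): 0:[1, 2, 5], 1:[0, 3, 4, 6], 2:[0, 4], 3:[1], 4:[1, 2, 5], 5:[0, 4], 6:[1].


BFS queue: start with [0]
Visit order: [0, 1, 2, 5, 3, 4, 6]


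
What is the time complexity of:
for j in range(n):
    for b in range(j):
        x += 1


Per nesting level: O(n) * O(n) [triangular over j] = O(n^2)
Complexity: O(n^2)


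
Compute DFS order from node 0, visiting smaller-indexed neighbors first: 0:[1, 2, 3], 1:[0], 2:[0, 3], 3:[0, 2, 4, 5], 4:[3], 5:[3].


DFS stack-based: start with [0]
Visit order: [0, 1, 2, 3, 4, 5]


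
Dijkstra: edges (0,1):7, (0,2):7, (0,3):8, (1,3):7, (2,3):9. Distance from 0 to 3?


Dijkstra from 0:
Distances: {0: 0, 1: 7, 2: 7, 3: 8}
Shortest distance to 3 = 8, path = [0, 3]


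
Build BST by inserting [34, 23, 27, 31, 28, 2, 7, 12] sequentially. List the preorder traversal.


Root = 34; build tree by BST insertion.
Preorder traversal: [34, 23, 2, 7, 12, 27, 31, 28]


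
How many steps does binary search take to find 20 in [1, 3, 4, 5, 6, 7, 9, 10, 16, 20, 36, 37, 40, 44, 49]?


Search for 20:
[0,14] mid=7 arr[7]=10
[8,14] mid=11 arr[11]=37
[8,10] mid=9 arr[9]=20
Total: 3 comparisons


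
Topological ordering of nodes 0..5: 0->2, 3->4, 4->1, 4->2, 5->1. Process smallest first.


Kahn's algorithm, process smallest node first
Order: [0, 3, 4, 2, 5, 1]


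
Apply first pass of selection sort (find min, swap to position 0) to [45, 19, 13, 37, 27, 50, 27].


After one pass: [13, 19, 45, 37, 27, 50, 27]


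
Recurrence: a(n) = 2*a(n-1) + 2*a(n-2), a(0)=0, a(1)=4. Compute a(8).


Build bottom-up:
...a(6)=480, a(7)=1312, a(8)=2*1312+2*480=3584


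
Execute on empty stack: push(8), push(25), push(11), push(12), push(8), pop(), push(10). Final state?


push(8) -> [8]
push(25) -> [8, 25]
push(11) -> [8, 25, 11]
push(12) -> [8, 25, 11, 12]
push(8) -> [8, 25, 11, 12, 8]
pop() returns 8 -> [8, 25, 11, 12]
push(10) -> [8, 25, 11, 12, 10]
Final stack (bottom to top): [8, 25, 11, 12, 10]


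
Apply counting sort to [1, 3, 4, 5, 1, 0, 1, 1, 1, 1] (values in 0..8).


Count array: [1, 6, 0, 1, 1, 1, 0, 0, 0]
Reconstruct: [0, 1, 1, 1, 1, 1, 1, 3, 4, 5]


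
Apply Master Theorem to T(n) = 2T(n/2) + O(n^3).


a=2, b=2, c=3. log_2(2)=1 < c=3. Case 3: O(n^c) = O(n^3)
Complexity: O(n^3)


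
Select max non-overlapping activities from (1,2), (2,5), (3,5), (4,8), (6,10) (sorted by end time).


Greedy: pick earliest-ending, then skip overlaps.
Selected (3 activities): [(1, 2), (2, 5), (6, 10)]


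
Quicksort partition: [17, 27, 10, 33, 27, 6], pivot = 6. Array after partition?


Elements <= 6 go left of pivot.
Result: [6, 27, 10, 33, 27, 17], pivot at index 0


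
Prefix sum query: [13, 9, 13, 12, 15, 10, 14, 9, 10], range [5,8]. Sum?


Prefix sums: [0, 13, 22, 35, 47, 62, 72, 86, 95, 105]
Sum[5..8] = prefix[9] - prefix[5] = 105 - 62 = 43


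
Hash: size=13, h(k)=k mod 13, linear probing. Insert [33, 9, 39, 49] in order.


Insertions: 33->slot 7; 9->slot 9; 39->slot 0; 49->slot 10
Table: [39, None, None, None, None, None, None, 33, None, 9, 49, None, None]


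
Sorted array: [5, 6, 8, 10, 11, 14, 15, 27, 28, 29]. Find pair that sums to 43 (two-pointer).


Two pointers: lo=0, hi=9
Found pair: (14, 29) summing to 43


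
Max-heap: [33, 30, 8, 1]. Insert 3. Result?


Append 3: [33, 30, 8, 1, 3]
Bubble up: no swaps needed
Result: [33, 30, 8, 1, 3]


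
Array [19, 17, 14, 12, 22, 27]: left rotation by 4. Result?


Left rotate by 4: [22, 27, 19, 17, 14, 12]


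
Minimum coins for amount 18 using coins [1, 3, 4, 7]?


dp[0]=0; dp[i]=1+min(dp[i-c] for c in coins)
...dp[13]=3, dp[14]=2, dp[15]=3, dp[16]=4, dp[17]=3, dp[18]=3
Minimum coins for 18 = 3


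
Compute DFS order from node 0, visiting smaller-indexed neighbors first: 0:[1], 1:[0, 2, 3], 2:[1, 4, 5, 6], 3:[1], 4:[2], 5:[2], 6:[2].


DFS stack-based: start with [0]
Visit order: [0, 1, 2, 4, 5, 6, 3]


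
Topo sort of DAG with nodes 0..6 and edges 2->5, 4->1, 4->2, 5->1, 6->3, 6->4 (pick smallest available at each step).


Kahn's algorithm, process smallest node first
Order: [0, 6, 3, 4, 2, 5, 1]


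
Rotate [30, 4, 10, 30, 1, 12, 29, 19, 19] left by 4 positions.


Left rotate by 4: [1, 12, 29, 19, 19, 30, 4, 10, 30]


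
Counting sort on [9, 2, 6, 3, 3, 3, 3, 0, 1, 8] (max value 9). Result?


Count array: [1, 1, 1, 4, 0, 0, 1, 0, 1, 1]
Reconstruct: [0, 1, 2, 3, 3, 3, 3, 6, 8, 9]


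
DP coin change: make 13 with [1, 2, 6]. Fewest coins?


dp[0]=0; dp[i]=1+min(dp[i-c] for c in coins)
...dp[8]=2, dp[9]=3, dp[10]=3, dp[11]=4, dp[12]=2, dp[13]=3
Minimum coins for 13 = 3


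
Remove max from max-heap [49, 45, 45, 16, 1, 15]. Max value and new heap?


Max = 49
Replace root with last, heapify down
Resulting heap: [45, 16, 45, 15, 1]


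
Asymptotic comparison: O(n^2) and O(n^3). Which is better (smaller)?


quadratic grows slower than cubic
O(n^2) is asymptotically smaller; O(n^3) grows faster


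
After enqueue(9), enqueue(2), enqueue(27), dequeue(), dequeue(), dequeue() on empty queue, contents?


enqueue(9) -> [9]
enqueue(2) -> [9, 2]
enqueue(27) -> [9, 2, 27]
dequeue() returns 9 -> [2, 27]
dequeue() returns 2 -> [27]
dequeue() returns 27 -> []
Final queue (front to back): []


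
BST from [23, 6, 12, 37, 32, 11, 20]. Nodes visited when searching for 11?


BST root = 23
Search for 11: compare at each node
Path: [23, 6, 12, 11]


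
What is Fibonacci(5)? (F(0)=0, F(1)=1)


F(n)=F(n-1)+F(n-2)
...F(3)=2, F(4)=3, F(5)=5


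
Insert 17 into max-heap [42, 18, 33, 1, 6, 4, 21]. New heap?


Append 17: [42, 18, 33, 1, 6, 4, 21, 17]
Bubble up: swap idx 7(17) with idx 3(1)
Result: [42, 18, 33, 17, 6, 4, 21, 1]


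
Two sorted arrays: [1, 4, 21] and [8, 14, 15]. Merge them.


Compare heads, take smaller each step.
Merged: [1, 4, 8, 14, 15, 21]


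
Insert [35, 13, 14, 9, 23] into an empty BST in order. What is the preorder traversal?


Root = 35; build tree by BST insertion.
Preorder traversal: [35, 13, 9, 14, 23]


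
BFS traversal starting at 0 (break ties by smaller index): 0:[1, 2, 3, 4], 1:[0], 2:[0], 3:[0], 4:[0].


BFS queue: start with [0]
Visit order: [0, 1, 2, 3, 4]


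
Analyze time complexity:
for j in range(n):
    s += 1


Per nesting level: O(n) = O(n)
Complexity: O(n)


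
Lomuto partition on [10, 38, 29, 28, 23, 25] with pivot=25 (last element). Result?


Elements <= 25 go left of pivot.
Result: [10, 23, 25, 28, 38, 29], pivot at index 2


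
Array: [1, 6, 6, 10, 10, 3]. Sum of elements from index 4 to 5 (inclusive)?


Prefix sums: [0, 1, 7, 13, 23, 33, 36]
Sum[4..5] = prefix[6] - prefix[4] = 36 - 23 = 13


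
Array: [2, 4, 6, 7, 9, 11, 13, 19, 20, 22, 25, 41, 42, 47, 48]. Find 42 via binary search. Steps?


Search for 42:
[0,14] mid=7 arr[7]=19
[8,14] mid=11 arr[11]=41
[12,14] mid=13 arr[13]=47
[12,12] mid=12 arr[12]=42
Total: 4 comparisons


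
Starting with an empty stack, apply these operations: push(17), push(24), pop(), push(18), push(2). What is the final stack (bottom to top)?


push(17) -> [17]
push(24) -> [17, 24]
pop() returns 24 -> [17]
push(18) -> [17, 18]
push(2) -> [17, 18, 2]
Final stack (bottom to top): [17, 18, 2]


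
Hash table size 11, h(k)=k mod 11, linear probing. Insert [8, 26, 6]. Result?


Insertions: 8->slot 8; 26->slot 4; 6->slot 6
Table: [None, None, None, None, 26, None, 6, None, 8, None, None]


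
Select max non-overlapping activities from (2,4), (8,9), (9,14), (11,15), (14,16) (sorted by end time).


Greedy: pick earliest-ending, then skip overlaps.
Selected (4 activities): [(2, 4), (8, 9), (9, 14), (14, 16)]


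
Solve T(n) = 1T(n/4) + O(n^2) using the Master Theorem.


a=1, b=4, c=2. log_4(1)=0 < c=2. Case 3: O(n^c) = O(n^2)
Complexity: O(n^2)


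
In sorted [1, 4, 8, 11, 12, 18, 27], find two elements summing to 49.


Two pointers: lo=0, hi=6
No pair sums to 49


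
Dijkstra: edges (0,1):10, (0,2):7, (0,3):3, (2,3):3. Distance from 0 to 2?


Dijkstra from 0:
Distances: {0: 0, 1: 10, 2: 6, 3: 3}
Shortest distance to 2 = 6, path = [0, 3, 2]


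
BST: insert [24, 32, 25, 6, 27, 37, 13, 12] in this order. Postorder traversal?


Root = 24; build tree by BST insertion.
Postorder traversal: [12, 13, 6, 27, 25, 37, 32, 24]


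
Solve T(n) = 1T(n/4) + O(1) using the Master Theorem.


a=1, b=4, c=0. log_4(1)=0 = c=0. Case 2: O(n^c log n) = O(log n)
Complexity: O(log n)


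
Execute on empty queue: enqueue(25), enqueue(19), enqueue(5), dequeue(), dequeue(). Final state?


enqueue(25) -> [25]
enqueue(19) -> [25, 19]
enqueue(5) -> [25, 19, 5]
dequeue() returns 25 -> [19, 5]
dequeue() returns 19 -> [5]
Final queue (front to back): [5]


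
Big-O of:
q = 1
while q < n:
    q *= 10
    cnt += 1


Per nesting level: O(log n) = O(log n)
Complexity: O(log n)


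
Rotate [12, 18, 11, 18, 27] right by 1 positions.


Right rotate by 1: [27, 12, 18, 11, 18]


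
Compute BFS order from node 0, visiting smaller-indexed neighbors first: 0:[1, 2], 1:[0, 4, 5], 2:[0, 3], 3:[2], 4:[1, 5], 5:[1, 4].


BFS queue: start with [0]
Visit order: [0, 1, 2, 4, 5, 3]


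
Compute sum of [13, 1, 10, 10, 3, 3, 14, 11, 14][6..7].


Prefix sums: [0, 13, 14, 24, 34, 37, 40, 54, 65, 79]
Sum[6..7] = prefix[8] - prefix[6] = 65 - 40 = 25


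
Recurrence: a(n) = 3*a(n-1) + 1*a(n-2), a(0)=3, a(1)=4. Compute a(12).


Build bottom-up:
...a(10)=210258, a(11)=694435, a(12)=3*694435+1*210258=2293563


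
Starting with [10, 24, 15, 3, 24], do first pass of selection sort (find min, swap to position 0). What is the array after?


After one pass: [3, 24, 15, 10, 24]


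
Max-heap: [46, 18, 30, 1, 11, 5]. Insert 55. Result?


Append 55: [46, 18, 30, 1, 11, 5, 55]
Bubble up: swap idx 6(55) with idx 2(30); swap idx 2(55) with idx 0(46)
Result: [55, 18, 46, 1, 11, 5, 30]


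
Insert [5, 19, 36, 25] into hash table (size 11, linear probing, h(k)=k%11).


Insertions: 5->slot 5; 19->slot 8; 36->slot 3; 25->slot 4
Table: [None, None, None, 36, 25, 5, None, None, 19, None, None]


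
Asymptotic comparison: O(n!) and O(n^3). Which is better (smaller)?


cubic grows slower than factorial
O(n^3) is asymptotically smaller; O(n!) grows faster


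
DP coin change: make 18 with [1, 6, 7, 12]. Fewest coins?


dp[0]=0; dp[i]=1+min(dp[i-c] for c in coins)
...dp[13]=2, dp[14]=2, dp[15]=3, dp[16]=4, dp[17]=5, dp[18]=2
Minimum coins for 18 = 2


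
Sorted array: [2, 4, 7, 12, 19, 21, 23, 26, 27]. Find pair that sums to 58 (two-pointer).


Two pointers: lo=0, hi=8
No pair sums to 58


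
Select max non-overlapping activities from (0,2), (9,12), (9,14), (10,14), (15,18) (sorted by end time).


Greedy: pick earliest-ending, then skip overlaps.
Selected (3 activities): [(0, 2), (9, 12), (15, 18)]


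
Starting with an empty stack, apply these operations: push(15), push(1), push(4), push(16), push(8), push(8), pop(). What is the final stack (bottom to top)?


push(15) -> [15]
push(1) -> [15, 1]
push(4) -> [15, 1, 4]
push(16) -> [15, 1, 4, 16]
push(8) -> [15, 1, 4, 16, 8]
push(8) -> [15, 1, 4, 16, 8, 8]
pop() returns 8 -> [15, 1, 4, 16, 8]
Final stack (bottom to top): [15, 1, 4, 16, 8]


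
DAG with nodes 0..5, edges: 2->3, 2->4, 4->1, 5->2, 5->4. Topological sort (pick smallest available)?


Kahn's algorithm, process smallest node first
Order: [0, 5, 2, 3, 4, 1]


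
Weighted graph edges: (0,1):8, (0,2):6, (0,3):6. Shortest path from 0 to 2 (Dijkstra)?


Dijkstra from 0:
Distances: {0: 0, 1: 8, 2: 6, 3: 6}
Shortest distance to 2 = 6, path = [0, 2]


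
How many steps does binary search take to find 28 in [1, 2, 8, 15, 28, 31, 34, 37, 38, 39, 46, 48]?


Search for 28:
[0,11] mid=5 arr[5]=31
[0,4] mid=2 arr[2]=8
[3,4] mid=3 arr[3]=15
[4,4] mid=4 arr[4]=28
Total: 4 comparisons


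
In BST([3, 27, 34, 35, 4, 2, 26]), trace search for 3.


BST root = 3
Search for 3: compare at each node
Path: [3]


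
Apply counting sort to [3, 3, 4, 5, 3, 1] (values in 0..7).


Count array: [0, 1, 0, 3, 1, 1, 0, 0]
Reconstruct: [1, 3, 3, 3, 4, 5]


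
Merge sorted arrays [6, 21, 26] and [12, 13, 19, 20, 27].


Compare heads, take smaller each step.
Merged: [6, 12, 13, 19, 20, 21, 26, 27]


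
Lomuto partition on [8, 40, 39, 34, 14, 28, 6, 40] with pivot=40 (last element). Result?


Elements <= 40 go left of pivot.
Result: [8, 40, 39, 34, 14, 28, 6, 40], pivot at index 7


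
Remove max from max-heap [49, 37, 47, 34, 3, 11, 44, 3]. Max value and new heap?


Max = 49
Replace root with last, heapify down
Resulting heap: [47, 37, 44, 34, 3, 11, 3]
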